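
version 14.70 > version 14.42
True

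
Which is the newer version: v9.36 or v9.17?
v9.36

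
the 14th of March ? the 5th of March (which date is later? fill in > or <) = >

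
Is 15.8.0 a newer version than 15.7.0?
Yes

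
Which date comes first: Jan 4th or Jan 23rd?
Jan 4th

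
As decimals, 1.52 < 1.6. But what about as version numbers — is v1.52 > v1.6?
True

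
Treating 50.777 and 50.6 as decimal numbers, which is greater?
50.777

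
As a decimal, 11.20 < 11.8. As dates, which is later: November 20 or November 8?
November 20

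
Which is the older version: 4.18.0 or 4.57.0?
4.18.0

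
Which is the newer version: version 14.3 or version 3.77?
version 14.3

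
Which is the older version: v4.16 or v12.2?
v4.16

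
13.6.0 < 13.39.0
True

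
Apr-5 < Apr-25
True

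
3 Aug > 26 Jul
True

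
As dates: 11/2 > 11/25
False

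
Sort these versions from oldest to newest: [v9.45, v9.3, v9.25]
[v9.3, v9.25, v9.45]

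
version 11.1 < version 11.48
True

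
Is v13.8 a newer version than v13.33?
No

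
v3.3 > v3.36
False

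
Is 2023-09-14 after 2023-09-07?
Yes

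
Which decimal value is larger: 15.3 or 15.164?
15.3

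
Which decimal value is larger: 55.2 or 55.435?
55.435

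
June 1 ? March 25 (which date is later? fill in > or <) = >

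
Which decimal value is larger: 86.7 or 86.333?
86.7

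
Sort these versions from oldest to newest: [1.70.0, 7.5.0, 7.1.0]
[1.70.0, 7.1.0, 7.5.0]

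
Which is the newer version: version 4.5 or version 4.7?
version 4.7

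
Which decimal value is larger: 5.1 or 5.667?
5.667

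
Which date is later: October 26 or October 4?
October 26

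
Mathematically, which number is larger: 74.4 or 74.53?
74.53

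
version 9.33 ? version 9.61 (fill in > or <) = <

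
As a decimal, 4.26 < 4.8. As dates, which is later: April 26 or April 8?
April 26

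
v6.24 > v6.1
True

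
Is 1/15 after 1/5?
Yes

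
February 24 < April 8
True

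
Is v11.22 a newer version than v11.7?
Yes. Version numbers are compared segment by segment as integers, not as decimals: minor version 22 > 7, so v11.22 > v11.7 (even though the decimal 11.22 < 11.7).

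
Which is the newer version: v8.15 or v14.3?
v14.3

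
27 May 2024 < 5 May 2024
False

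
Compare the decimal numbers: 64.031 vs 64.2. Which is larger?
64.2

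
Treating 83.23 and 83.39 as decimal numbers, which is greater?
83.39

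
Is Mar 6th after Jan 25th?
Yes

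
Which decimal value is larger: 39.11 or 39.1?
39.11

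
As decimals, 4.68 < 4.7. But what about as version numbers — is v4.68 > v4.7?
True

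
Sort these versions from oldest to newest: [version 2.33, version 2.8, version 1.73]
[version 1.73, version 2.8, version 2.33]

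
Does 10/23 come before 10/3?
No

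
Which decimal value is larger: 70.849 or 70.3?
70.849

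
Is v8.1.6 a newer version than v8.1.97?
No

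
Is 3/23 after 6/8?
No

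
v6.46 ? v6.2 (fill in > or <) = >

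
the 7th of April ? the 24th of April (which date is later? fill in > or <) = <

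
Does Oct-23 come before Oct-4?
No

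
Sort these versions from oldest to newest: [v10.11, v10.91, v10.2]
[v10.2, v10.11, v10.91]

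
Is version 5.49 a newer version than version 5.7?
Yes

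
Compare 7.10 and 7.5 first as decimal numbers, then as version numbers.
As decimals: 7.10 < 7.5. As versions: v7.10 > v7.5 (minor version 10 > 5).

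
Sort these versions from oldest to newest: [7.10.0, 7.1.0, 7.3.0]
[7.1.0, 7.3.0, 7.10.0]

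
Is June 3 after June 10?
No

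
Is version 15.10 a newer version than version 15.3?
Yes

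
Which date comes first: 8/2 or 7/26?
7/26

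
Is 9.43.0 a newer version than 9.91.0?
No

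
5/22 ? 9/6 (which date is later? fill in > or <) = <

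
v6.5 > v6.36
False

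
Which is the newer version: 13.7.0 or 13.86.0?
13.86.0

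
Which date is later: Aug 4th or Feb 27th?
Aug 4th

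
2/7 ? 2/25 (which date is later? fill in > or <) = <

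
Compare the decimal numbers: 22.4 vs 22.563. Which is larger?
22.563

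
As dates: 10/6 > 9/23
True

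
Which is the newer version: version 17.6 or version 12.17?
version 17.6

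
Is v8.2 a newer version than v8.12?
No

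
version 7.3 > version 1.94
True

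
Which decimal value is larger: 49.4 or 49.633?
49.633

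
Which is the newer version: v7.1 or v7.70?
v7.70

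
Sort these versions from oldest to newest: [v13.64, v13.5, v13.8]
[v13.5, v13.8, v13.64]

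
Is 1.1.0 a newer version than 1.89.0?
No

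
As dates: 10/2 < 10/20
True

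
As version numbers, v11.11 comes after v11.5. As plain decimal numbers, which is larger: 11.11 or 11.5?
11.5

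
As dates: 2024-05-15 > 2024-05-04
True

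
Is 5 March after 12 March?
No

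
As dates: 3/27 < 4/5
True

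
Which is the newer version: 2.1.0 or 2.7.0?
2.7.0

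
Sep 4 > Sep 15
False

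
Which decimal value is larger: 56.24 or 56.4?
56.4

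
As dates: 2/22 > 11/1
False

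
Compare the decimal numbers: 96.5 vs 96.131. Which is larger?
96.5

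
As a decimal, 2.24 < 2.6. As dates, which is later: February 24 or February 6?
February 24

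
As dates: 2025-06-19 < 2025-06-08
False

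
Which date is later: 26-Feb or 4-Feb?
26-Feb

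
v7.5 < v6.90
False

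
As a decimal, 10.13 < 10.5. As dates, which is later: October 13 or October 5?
October 13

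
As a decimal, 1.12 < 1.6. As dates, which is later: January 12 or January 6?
January 12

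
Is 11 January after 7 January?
Yes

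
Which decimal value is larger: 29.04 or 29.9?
29.9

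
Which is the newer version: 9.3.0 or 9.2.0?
9.3.0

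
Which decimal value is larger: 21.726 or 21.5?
21.726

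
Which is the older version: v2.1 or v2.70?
v2.1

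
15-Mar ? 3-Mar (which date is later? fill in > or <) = >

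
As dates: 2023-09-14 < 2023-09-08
False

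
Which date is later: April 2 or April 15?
April 15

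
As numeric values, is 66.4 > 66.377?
True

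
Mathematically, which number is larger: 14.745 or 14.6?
14.745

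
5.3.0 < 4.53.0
False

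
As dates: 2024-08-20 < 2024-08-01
False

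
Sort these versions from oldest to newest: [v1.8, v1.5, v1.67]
[v1.5, v1.8, v1.67]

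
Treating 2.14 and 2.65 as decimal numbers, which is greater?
2.65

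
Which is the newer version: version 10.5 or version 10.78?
version 10.78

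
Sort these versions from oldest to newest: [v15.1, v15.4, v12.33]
[v12.33, v15.1, v15.4]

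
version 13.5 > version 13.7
False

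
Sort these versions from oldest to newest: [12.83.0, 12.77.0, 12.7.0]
[12.7.0, 12.77.0, 12.83.0]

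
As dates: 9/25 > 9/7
True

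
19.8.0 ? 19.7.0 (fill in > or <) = >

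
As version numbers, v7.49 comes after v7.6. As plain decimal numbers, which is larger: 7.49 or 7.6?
7.6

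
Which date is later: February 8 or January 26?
February 8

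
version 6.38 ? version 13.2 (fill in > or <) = <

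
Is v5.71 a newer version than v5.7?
Yes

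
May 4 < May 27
True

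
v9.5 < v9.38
True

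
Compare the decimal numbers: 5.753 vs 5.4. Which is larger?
5.753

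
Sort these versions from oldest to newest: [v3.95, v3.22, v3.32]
[v3.22, v3.32, v3.95]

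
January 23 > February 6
False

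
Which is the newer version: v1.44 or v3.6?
v3.6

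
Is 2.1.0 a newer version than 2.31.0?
No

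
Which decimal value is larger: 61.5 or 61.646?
61.646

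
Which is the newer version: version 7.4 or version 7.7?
version 7.7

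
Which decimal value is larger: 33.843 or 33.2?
33.843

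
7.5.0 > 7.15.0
False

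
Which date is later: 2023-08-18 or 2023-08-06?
2023-08-18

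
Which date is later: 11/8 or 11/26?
11/26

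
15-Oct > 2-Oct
True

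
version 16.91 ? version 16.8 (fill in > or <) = >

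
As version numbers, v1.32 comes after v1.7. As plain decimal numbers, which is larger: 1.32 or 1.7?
1.7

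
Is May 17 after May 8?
Yes. Day 17 comes after day 8 in May — this is a date comparison, not a decimal one (the decimal 5.17 would be smaller than 5.8).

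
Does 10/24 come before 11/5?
Yes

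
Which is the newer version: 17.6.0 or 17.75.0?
17.75.0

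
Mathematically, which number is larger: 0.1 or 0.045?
0.1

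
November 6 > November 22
False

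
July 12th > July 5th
True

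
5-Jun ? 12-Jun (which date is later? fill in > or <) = <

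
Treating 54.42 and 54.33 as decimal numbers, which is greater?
54.42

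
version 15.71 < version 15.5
False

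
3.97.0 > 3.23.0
True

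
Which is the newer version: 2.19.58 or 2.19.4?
2.19.58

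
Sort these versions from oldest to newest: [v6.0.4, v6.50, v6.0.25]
[v6.0.4, v6.0.25, v6.50]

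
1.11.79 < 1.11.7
False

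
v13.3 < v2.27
False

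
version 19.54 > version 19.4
True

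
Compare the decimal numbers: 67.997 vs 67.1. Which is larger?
67.997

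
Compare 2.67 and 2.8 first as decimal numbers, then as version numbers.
As decimals: 2.67 < 2.8. As versions: v2.67 > v2.8 (minor version 67 > 8).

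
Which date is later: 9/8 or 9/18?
9/18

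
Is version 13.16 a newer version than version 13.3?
Yes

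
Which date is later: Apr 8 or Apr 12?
Apr 12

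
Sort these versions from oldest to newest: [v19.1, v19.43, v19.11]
[v19.1, v19.11, v19.43]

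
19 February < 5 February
False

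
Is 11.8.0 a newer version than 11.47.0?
No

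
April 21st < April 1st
False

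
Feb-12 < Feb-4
False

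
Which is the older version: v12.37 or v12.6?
v12.6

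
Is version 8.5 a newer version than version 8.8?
No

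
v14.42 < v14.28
False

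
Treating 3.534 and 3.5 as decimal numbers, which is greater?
3.534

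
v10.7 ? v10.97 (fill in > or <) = <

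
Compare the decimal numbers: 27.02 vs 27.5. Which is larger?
27.5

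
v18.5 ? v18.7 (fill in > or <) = <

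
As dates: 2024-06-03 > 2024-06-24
False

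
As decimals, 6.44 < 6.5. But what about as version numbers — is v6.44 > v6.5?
True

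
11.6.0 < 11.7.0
True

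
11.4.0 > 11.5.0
False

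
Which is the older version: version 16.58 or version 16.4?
version 16.4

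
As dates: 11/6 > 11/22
False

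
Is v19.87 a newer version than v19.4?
Yes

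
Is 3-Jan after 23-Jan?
No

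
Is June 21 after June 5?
Yes. Day 21 comes after day 5 in June — this is a date comparison, not a decimal one (the decimal 6.21 would be smaller than 6.5).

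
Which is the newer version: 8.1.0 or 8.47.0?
8.47.0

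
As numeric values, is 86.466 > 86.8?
False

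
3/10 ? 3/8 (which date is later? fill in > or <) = >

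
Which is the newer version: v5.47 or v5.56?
v5.56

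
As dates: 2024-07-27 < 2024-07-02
False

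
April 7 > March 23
True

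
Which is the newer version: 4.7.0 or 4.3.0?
4.7.0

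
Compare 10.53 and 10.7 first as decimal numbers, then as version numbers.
As decimals: 10.53 < 10.7. As versions: v10.53 > v10.7 (minor version 53 > 7).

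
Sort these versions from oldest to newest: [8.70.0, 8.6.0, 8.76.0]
[8.6.0, 8.70.0, 8.76.0]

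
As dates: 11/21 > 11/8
True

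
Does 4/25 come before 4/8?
No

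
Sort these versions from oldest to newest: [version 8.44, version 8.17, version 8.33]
[version 8.17, version 8.33, version 8.44]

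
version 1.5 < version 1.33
True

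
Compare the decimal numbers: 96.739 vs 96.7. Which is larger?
96.739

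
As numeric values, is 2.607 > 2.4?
True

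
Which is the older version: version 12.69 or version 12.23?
version 12.23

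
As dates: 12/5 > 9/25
True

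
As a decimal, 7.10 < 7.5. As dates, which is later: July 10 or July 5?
July 10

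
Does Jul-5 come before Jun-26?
No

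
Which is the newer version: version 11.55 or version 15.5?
version 15.5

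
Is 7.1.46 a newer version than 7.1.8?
Yes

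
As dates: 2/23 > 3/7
False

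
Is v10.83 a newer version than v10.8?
Yes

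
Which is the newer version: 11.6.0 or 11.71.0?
11.71.0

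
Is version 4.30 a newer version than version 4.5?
Yes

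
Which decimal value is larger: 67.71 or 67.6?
67.71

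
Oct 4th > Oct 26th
False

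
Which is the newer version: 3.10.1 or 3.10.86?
3.10.86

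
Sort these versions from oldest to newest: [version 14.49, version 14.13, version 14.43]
[version 14.13, version 14.43, version 14.49]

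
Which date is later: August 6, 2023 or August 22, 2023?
August 22, 2023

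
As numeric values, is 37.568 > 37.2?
True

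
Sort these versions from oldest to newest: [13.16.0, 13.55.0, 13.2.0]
[13.2.0, 13.16.0, 13.55.0]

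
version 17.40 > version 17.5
True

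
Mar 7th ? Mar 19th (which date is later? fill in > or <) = <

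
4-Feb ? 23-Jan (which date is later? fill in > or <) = >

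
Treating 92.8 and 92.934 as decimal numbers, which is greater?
92.934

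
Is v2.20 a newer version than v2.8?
Yes. Version numbers are compared segment by segment as integers, not as decimals: minor version 20 > 8, so v2.20 > v2.8 (even though the decimal 2.20 < 2.8).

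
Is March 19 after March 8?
Yes. Day 19 comes after day 8 in March — this is a date comparison, not a decimal one (the decimal 3.19 would be smaller than 3.8).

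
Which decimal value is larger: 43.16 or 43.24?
43.24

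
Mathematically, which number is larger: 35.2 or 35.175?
35.2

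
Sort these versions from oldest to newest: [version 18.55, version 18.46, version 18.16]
[version 18.16, version 18.46, version 18.55]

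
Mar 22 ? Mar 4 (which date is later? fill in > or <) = >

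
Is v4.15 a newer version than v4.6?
Yes. Version numbers are compared segment by segment as integers, not as decimals: minor version 15 > 6, so v4.15 > v4.6 (even though the decimal 4.15 < 4.6).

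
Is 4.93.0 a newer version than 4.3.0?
Yes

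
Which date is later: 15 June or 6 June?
15 June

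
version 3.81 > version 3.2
True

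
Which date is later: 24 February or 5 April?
5 April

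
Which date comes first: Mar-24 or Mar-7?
Mar-7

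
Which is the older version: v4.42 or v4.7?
v4.7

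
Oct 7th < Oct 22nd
True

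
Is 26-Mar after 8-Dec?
No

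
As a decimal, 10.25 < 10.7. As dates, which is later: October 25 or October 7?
October 25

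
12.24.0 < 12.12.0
False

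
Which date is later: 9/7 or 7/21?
9/7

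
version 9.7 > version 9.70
False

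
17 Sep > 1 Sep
True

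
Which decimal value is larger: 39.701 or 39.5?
39.701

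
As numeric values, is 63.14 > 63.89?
False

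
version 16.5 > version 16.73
False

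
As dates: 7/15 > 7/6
True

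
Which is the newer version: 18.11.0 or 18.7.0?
18.11.0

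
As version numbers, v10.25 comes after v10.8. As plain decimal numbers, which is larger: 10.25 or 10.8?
10.8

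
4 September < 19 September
True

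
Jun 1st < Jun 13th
True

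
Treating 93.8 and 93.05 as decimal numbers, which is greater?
93.8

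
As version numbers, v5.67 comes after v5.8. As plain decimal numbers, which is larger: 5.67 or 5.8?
5.8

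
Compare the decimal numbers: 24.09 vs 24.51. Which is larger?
24.51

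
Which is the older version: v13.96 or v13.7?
v13.7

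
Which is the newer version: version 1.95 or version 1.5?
version 1.95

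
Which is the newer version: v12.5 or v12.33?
v12.33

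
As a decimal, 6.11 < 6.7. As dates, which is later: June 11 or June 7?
June 11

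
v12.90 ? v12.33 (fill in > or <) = >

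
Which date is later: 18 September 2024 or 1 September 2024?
18 September 2024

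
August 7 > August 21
False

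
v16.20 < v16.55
True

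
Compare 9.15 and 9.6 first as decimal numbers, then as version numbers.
As decimals: 9.15 < 9.6. As versions: v9.15 > v9.6 (minor version 15 > 6).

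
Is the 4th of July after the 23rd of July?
No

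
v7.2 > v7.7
False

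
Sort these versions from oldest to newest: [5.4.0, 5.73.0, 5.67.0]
[5.4.0, 5.67.0, 5.73.0]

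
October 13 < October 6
False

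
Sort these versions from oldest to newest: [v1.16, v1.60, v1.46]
[v1.16, v1.46, v1.60]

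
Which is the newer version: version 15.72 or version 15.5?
version 15.72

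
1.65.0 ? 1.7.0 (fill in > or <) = >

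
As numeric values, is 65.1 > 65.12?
False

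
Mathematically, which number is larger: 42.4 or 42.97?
42.97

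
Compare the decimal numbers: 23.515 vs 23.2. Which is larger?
23.515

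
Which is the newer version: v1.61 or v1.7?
v1.61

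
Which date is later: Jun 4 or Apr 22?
Jun 4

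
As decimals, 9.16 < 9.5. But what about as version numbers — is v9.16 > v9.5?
True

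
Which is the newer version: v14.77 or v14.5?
v14.77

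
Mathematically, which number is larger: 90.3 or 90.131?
90.3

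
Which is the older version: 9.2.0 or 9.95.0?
9.2.0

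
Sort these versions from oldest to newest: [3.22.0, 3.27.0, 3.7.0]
[3.7.0, 3.22.0, 3.27.0]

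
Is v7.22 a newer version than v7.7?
Yes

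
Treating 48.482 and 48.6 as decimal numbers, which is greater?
48.6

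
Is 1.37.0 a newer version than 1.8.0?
Yes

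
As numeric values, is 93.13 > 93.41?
False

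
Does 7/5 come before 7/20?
Yes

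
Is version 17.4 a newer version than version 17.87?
No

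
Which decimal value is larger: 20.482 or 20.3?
20.482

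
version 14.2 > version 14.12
False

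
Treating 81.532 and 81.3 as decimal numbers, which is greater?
81.532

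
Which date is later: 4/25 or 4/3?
4/25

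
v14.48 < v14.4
False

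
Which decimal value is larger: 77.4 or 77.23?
77.4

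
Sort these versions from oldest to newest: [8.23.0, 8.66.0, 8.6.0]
[8.6.0, 8.23.0, 8.66.0]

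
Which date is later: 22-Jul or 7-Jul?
22-Jul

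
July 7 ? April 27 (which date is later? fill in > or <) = >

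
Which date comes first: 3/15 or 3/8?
3/8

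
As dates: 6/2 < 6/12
True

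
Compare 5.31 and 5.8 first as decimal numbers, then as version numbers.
As decimals: 5.31 < 5.8. As versions: v5.31 > v5.8 (minor version 31 > 8).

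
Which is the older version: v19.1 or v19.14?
v19.1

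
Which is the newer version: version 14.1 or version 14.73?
version 14.73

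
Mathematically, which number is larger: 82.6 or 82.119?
82.6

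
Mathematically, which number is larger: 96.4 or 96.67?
96.67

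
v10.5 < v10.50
True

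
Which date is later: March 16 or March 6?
March 16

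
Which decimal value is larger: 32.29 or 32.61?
32.61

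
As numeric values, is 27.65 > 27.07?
True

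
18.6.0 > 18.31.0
False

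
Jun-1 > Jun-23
False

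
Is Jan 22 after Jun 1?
No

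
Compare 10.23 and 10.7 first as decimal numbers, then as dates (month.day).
As decimals: 10.23 < 10.7. As dates: 10/23 is later than 10/7 (day 23 > day 7).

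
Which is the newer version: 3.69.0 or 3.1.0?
3.69.0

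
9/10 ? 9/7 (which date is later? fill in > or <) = >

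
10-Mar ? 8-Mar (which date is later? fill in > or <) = >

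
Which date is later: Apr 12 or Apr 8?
Apr 12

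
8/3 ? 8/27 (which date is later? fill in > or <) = <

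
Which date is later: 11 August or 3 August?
11 August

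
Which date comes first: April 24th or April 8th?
April 8th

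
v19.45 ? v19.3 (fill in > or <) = >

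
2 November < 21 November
True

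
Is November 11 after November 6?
Yes. Day 11 comes after day 6 in November — this is a date comparison, not a decimal one (the decimal 11.11 would be smaller than 11.6).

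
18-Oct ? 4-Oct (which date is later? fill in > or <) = >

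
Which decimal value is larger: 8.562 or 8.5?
8.562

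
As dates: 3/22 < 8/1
True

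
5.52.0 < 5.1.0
False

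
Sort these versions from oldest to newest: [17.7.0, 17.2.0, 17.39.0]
[17.2.0, 17.7.0, 17.39.0]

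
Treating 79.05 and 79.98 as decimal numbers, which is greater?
79.98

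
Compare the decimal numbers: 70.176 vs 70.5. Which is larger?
70.5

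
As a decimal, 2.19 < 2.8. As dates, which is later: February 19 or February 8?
February 19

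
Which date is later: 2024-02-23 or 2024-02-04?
2024-02-23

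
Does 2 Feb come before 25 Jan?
No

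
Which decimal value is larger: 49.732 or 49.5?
49.732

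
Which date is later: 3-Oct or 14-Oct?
14-Oct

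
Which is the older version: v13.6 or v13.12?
v13.6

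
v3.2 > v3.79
False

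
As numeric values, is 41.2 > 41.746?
False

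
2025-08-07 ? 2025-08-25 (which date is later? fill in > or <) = <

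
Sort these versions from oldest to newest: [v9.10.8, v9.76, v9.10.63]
[v9.10.8, v9.10.63, v9.76]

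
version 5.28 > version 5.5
True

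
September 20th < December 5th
True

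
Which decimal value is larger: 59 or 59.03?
59.03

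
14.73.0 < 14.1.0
False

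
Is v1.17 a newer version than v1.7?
Yes. Version numbers are compared segment by segment as integers, not as decimals: minor version 17 > 7, so v1.17 > v1.7 (even though the decimal 1.17 < 1.7).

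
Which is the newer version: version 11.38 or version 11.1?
version 11.38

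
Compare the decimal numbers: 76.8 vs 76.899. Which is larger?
76.899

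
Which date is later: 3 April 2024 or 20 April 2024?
20 April 2024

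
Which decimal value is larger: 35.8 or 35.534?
35.8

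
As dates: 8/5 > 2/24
True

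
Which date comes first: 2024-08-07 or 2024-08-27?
2024-08-07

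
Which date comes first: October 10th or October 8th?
October 8th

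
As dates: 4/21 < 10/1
True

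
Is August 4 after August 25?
No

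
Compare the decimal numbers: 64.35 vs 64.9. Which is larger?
64.9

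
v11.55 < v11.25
False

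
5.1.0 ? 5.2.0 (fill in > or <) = <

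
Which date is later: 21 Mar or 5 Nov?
5 Nov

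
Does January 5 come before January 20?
Yes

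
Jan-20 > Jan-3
True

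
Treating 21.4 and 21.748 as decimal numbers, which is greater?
21.748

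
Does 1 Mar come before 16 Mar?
Yes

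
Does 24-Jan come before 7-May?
Yes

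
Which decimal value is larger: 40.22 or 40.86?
40.86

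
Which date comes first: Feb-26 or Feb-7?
Feb-7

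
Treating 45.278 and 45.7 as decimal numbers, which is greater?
45.7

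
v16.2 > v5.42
True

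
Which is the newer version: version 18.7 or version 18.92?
version 18.92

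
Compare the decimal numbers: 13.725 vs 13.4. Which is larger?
13.725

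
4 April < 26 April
True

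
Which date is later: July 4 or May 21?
July 4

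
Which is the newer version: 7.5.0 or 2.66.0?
7.5.0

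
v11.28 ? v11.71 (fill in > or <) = <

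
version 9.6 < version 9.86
True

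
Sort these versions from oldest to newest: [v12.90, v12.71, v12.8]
[v12.8, v12.71, v12.90]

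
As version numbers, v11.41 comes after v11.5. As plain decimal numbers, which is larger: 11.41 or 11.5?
11.5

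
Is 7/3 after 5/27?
Yes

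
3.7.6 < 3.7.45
True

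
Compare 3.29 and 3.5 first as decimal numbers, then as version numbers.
As decimals: 3.29 < 3.5. As versions: v3.29 > v3.5 (minor version 29 > 5).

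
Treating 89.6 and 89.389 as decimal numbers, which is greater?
89.6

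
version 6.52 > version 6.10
True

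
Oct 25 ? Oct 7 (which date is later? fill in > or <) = >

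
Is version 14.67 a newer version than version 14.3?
Yes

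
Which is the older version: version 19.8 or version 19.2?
version 19.2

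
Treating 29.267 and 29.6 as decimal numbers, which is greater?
29.6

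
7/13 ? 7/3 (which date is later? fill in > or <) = >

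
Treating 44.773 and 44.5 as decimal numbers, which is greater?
44.773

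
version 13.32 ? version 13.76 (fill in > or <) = <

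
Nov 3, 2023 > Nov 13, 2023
False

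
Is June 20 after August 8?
No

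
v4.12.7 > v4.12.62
False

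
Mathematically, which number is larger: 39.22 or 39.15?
39.22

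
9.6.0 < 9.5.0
False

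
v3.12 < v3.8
False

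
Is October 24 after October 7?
Yes. Day 24 comes after day 7 in October — this is a date comparison, not a decimal one (the decimal 10.24 would be smaller than 10.7).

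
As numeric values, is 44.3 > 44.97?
False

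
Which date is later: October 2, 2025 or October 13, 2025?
October 13, 2025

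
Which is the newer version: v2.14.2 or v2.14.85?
v2.14.85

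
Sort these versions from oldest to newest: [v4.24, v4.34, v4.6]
[v4.6, v4.24, v4.34]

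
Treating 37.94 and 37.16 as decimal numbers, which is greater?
37.94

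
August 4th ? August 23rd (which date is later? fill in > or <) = <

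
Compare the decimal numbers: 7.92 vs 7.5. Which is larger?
7.92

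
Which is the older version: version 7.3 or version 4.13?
version 4.13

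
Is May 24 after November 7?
No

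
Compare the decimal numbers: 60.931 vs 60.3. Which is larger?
60.931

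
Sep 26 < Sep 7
False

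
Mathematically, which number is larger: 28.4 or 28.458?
28.458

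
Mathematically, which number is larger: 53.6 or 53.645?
53.645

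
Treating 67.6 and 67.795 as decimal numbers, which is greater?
67.795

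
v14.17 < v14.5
False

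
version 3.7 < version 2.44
False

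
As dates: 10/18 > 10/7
True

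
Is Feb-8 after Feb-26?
No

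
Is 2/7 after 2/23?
No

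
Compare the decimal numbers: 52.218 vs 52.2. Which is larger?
52.218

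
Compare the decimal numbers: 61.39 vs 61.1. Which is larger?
61.39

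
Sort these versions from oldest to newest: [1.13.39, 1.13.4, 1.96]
[1.13.4, 1.13.39, 1.96]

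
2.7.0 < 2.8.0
True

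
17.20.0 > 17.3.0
True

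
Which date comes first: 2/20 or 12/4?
2/20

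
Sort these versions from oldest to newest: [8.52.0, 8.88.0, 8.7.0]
[8.7.0, 8.52.0, 8.88.0]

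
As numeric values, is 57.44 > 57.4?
True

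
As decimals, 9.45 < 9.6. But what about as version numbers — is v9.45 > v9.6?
True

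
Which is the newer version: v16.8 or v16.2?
v16.8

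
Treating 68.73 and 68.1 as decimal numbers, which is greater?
68.73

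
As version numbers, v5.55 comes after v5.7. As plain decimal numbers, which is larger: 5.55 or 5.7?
5.7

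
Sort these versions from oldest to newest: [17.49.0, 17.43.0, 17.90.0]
[17.43.0, 17.49.0, 17.90.0]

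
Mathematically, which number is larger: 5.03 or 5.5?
5.5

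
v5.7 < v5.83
True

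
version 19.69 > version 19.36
True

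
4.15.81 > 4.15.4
True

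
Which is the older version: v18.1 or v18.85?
v18.1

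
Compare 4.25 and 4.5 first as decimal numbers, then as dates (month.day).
As decimals: 4.25 < 4.5. As dates: 4/25 is later than 4/5 (day 25 > day 5).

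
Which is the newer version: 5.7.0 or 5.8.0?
5.8.0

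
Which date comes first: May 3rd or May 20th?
May 3rd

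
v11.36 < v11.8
False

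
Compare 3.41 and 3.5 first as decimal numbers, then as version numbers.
As decimals: 3.41 < 3.5. As versions: v3.41 > v3.5 (minor version 41 > 5).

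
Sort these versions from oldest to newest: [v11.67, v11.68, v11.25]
[v11.25, v11.67, v11.68]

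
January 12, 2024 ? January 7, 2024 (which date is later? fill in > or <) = >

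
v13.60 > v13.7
True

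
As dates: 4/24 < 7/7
True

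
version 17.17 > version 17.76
False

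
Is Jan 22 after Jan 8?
Yes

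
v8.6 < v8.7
True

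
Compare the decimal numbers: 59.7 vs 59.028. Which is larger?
59.7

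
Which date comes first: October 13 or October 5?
October 5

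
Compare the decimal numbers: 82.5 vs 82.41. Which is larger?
82.5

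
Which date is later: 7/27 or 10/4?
10/4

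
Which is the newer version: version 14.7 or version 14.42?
version 14.42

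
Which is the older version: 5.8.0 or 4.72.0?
4.72.0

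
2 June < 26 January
False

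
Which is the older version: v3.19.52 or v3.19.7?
v3.19.7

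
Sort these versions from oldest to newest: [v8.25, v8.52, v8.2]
[v8.2, v8.25, v8.52]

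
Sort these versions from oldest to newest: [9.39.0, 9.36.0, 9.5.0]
[9.5.0, 9.36.0, 9.39.0]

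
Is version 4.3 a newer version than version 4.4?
No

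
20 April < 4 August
True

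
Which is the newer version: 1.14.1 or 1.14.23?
1.14.23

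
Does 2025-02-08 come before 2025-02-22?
Yes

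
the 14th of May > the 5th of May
True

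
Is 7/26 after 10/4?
No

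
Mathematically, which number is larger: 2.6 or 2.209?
2.6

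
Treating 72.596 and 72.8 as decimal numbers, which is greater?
72.8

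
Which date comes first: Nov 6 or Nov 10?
Nov 6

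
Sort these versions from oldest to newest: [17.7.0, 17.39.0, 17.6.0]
[17.6.0, 17.7.0, 17.39.0]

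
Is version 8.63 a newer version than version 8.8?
Yes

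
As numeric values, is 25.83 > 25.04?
True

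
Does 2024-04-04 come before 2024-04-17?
Yes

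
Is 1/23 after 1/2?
Yes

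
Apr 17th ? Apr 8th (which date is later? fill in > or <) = >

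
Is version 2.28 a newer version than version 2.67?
No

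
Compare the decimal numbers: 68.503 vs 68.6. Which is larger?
68.6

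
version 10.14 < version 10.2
False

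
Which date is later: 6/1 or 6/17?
6/17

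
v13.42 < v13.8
False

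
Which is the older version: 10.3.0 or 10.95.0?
10.3.0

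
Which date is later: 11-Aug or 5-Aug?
11-Aug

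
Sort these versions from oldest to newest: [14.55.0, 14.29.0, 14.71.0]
[14.29.0, 14.55.0, 14.71.0]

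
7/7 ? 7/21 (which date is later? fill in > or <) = <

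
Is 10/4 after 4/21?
Yes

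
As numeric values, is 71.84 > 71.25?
True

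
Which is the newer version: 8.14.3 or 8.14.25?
8.14.25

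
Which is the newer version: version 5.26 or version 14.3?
version 14.3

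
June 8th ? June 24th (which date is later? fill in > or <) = <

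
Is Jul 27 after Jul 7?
Yes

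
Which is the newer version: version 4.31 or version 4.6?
version 4.31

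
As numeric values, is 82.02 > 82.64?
False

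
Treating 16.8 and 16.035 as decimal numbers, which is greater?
16.8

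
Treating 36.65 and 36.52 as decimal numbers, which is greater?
36.65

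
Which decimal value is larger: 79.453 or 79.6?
79.6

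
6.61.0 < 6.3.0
False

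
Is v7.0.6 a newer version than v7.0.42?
No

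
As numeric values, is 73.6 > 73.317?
True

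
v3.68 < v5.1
True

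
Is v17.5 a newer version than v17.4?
Yes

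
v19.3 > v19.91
False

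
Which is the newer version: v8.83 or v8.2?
v8.83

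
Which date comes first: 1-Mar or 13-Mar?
1-Mar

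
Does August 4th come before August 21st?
Yes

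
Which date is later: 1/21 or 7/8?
7/8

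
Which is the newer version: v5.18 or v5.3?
v5.18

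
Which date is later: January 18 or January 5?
January 18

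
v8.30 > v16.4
False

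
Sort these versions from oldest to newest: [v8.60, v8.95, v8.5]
[v8.5, v8.60, v8.95]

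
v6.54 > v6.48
True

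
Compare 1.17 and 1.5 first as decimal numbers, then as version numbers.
As decimals: 1.17 < 1.5. As versions: v1.17 > v1.5 (minor version 17 > 5).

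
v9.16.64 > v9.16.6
True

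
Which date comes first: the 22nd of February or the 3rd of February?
the 3rd of February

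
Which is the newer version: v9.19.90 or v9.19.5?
v9.19.90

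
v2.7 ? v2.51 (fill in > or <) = <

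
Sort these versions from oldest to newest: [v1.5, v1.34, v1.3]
[v1.3, v1.5, v1.34]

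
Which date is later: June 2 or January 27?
June 2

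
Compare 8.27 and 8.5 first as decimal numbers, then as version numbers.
As decimals: 8.27 < 8.5. As versions: v8.27 > v8.5 (minor version 27 > 5).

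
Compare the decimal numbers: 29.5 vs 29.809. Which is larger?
29.809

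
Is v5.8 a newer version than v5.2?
Yes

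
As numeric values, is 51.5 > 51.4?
True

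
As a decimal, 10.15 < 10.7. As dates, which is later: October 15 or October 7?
October 15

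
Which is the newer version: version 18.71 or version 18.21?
version 18.71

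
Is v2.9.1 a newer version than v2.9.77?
No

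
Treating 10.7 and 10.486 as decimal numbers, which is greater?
10.7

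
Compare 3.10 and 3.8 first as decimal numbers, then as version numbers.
As decimals: 3.10 < 3.8. As versions: v3.10 > v3.8 (minor version 10 > 8).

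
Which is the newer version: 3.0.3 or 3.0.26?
3.0.26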